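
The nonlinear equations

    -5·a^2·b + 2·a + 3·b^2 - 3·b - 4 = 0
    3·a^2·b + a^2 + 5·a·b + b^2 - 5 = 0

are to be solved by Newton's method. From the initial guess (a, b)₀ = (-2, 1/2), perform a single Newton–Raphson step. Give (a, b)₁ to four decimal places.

At (-2, 1/2): F = (-18.7500, 0.2500).
Jacobian J = [[-10·a·b + 2, -5·a^2 + 6·b - 3], [6·a·b + 2·a + 5·b, 3·a^2 + 5·a + 2·b]].
At the point, J = [[12.0000, -20.0000], [-7.5000, 3.0000]] (det J = -114.0000).
Solving J·Δ = −F gives Δ = (-0.4496, -1.2072).
Then the next iterate is (a, b)₁ = (-2.4496, -0.7072).

(-2.4496, -0.7072)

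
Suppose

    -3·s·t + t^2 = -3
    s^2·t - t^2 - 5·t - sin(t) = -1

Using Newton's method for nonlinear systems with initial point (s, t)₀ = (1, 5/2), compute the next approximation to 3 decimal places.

At (1, 5/2): F = (1.750, -15.84847).
Jacobian J = [[-3·t, -3·s + 2·t], [2·s·t, s^2 - 2·t - cos(t) - 5]].
At the point, J = [[-7.500, 2.000], [5.000, -8.19886]] (det J = 51.49142).
Solving J·Δ = −F gives Δ = (-0.337, -2.138).
Then the next iterate is (s, t)₁ = (0.663, 0.362).

(0.663, 0.362)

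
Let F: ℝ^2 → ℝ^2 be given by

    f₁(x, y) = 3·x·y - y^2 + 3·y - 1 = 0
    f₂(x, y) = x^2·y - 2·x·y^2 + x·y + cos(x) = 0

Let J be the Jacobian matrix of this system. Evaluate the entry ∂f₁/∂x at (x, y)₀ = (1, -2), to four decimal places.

∂f₁/∂x = 3·y.
At (1, -2) this is -6.0000.

-6.0000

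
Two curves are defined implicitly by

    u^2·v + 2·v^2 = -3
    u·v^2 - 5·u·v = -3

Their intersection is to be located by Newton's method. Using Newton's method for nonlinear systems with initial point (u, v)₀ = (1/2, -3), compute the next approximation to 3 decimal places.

At (1/2, -3): F = (20.250, 15.000).
Jacobian J = [[2·u·v, u^2 + 4·v], [v^2 - 5·v, 2·u·v - 5·u]].
At the point, J = [[-3.000, -11.750], [24.000, -5.500]] (det J = 298.500).
Solving J·Δ = −F gives Δ = (-0.217, 1.779).
Then the next iterate is (u, v)₁ = (0.283, -1.221).

(0.283, -1.221)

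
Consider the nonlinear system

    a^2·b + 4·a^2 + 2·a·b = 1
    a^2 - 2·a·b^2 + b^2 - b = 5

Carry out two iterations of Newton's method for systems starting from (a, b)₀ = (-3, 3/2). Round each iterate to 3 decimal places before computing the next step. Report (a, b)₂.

(-1.060, 1.321)

At (-3, 3/2): F = (39.500, 18.250).
Jacobian J = [[2·a·b + 8·a + 2·b, a^2 + 2·a], [2·a - 2·b^2, -4·a·b + 2·b - 1]].
At the point, J = [[-30.000, 3.000], [-10.500, 20.000]] (det J = -568.500).
Solving J·Δ = −F gives Δ = (1.293, -0.234).
Then the next iterate is (a, b)₁ = (-1.707, 1.266).
Round to (-1.707, 1.266) and repeat: F = (10.02220, 3.72241), J = [[-15.44612, -0.50015], [-6.61951, 10.17625]].
Δ = (0.647, 0.055), so (a, b)₂ = (-1.060, 1.321).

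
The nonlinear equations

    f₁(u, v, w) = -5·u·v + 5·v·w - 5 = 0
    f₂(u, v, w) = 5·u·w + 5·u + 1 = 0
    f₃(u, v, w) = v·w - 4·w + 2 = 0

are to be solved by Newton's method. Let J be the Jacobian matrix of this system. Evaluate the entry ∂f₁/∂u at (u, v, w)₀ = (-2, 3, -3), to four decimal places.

∂f₁/∂u = -5·v.
At (-2, 3, -3) this is -15.0000.

-15.0000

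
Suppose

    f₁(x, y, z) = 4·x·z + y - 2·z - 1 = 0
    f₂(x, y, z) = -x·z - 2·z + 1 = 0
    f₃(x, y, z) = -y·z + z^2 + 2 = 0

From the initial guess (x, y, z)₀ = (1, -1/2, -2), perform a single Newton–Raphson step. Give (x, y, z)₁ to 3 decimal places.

At (1, -1/2, -2): F = (-5.500, 7.000, 5.000).
Jacobian J = [[4·z, 1, 4·x - 2], [-z, 0, -x - 2], [0, -z, -y + 2·z]].
At the point, J = [[-8.000, 1.000, 2.000], [2.000, 0.000, -3.000], [0.000, 2.000, -3.500]] (det J = -33.000).
Solving J·Δ = −F gives Δ = (0.136, 1.742, 2.424).
Then the next iterate is (x, y, z)₁ = (1.136, 1.242, 0.424).

(1.136, 1.242, 0.424)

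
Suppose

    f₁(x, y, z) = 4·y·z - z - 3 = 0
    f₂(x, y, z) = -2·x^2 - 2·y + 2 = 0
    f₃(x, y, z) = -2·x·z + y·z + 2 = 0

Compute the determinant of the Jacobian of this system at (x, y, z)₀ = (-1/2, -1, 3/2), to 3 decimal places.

J = [[0, 4·z, 4·y - 1], [-4·x, -2, 0], [-2·z, z, -2·x + y]].
At the point, J = [[0.000, 6.000, -5.000], [2.000, -2.000, 0.000], [-3.000, 1.500, 0.000]].
det J = 15.000.

15.000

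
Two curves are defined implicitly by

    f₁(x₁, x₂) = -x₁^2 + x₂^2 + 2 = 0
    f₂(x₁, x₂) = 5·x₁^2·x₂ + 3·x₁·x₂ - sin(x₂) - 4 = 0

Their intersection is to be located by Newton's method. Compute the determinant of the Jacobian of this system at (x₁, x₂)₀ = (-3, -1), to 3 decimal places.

J = [[-2·x₁, 2·x₂], [10·x₁·x₂ + 3·x₂, 5·x₁^2 + 3·x₁ - cos(x₂)]].
At the point, J = [[6.000, -2.000], [27.000, 35.45970]].
det J = 266.758.

266.758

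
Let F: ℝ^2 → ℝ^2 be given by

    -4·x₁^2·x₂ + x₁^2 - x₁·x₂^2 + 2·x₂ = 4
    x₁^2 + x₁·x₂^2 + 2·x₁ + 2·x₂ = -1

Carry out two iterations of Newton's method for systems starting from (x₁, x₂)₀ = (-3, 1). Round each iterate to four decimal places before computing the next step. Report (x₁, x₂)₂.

(-0.5958, 0.8695)

At (-3, 1): F = (-26.0000, 3.0000).
Jacobian J = [[-8·x₁·x₂ + 2·x₁ - x₂^2, -4·x₁^2 - 2·x₁·x₂ + 2], [2·x₁ + x₂^2 + 2, 2·x₁·x₂ + 2]].
At the point, J = [[17.0000, -28.0000], [-3.0000, -4.0000]] (det J = -152.0000).
Solving J·Δ = −F gives Δ = (1.2368, -0.1776).
Then the next iterate is (x₁, x₂)₁ = (-1.7632, 0.8224).
Round to (-1.7632, 0.8224) and repeat: F = (-8.280753, 1.034748), J = [[7.397704, -7.535386], [-0.850058, -0.900111]].
Δ = (1.1674, 0.0471), so (x₁, x₂)₂ = (-0.5958, 0.8695).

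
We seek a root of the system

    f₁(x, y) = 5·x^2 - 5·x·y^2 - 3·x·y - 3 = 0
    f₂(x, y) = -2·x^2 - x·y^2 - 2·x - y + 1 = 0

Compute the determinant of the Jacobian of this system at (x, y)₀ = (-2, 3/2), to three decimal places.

-313.750

J = [[10·x - 5·y^2 - 3·y, -10·x·y - 3·x], [-4·x - y^2 - 2, -2·x·y - 1]].
At the point, J = [[-35.750, 36.000], [3.750, 5.000]].
det J = -313.750.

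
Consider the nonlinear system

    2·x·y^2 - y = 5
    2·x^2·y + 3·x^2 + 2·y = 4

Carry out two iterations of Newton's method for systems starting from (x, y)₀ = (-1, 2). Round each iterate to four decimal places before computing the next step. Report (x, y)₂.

(-2.2719, -2.1194)

At (-1, 2): F = (-15.0000, 7.0000).
Jacobian J = [[2·y^2, 4·x·y - 1], [4·x·y + 6·x, 2·x^2 + 2]].
At the point, J = [[8.0000, -9.0000], [-14.0000, 4.0000]] (det J = -94.0000).
Solving J·Δ = −F gives Δ = (0.0319, -1.6383).
Then the next iterate is (x, y)₁ = (-0.9681, 0.3617).
Round to (-0.9681, 0.3617) and repeat: F = (-5.615007, 0.213036), J = [[0.261654, -2.400647], [-7.209247, 3.874435]].
Δ = (-1.3038, -2.4811), so (x, y)₂ = (-2.2719, -2.1194).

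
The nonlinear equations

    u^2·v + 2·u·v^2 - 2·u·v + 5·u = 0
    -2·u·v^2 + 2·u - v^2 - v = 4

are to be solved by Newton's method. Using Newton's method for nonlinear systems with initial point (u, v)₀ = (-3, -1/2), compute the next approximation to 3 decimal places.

At (-3, -1/2): F = (-24.000, -8.250).
Jacobian J = [[2·u·v + 2·v^2 - 2·v + 5, u^2 + 4·u·v - 2·u], [-2·v^2 + 2, -4·u·v - 2·v - 1]].
At the point, J = [[9.500, 21.000], [1.500, -6.000]] (det J = -88.500).
Solving J·Δ = −F gives Δ = (3.585, -0.479).
Then the next iterate is (u, v)₁ = (0.585, -0.979).

(0.585, -0.979)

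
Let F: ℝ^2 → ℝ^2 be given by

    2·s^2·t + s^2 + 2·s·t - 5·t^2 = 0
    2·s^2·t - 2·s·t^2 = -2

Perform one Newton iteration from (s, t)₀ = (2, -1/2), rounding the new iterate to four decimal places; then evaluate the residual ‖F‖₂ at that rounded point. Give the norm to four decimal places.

At (2, -1/2): F = (-3.2500, -3.0000).
Jacobian J = [[4·s·t + 2·s + 2·t, 2·s^2 + 2·s - 10·t], [4·s·t - 2·t^2, 2·s^2 - 4·s·t]].
At the point, J = [[-1.0000, 17.0000], [-4.5000, 12.0000]] (det J = 64.5000).
Solving J·Δ = −F gives Δ = (-0.1860, 0.1802).
Then the next iterate is (s, t)₁ = (1.8140, -0.3198).
Re-evaluating at (1.8140, -0.3198): F = (-0.485664, -0.475708), so ‖F‖₂ = 0.6798.

0.6798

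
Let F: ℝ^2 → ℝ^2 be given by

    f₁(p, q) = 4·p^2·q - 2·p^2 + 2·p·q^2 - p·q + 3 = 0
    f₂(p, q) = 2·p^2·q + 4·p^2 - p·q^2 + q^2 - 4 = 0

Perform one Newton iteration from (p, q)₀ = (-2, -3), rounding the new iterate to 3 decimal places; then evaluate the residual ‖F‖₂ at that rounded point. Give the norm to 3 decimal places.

At (-2, -3): F = (-95.000, 15.000).
Jacobian J = [[8·p·q - 4·p + 2·q^2 - q, 4·p^2 + 4·p·q - p], [4·p·q + 8·p - q^2, 2·p^2 - 2·p·q + 2·q]].
At the point, J = [[77.000, 42.000], [-1.000, -10.000]] (det J = -728.000).
Solving J·Δ = −F gives Δ = (0.440, 1.456).
Then the next iterate is (p, q)₁ = (-1.560, -1.544).
Re-evaluating at (-1.560, -1.544): F = (-26.74363, 4.32232), so ‖F‖₂ = 27.091.

27.091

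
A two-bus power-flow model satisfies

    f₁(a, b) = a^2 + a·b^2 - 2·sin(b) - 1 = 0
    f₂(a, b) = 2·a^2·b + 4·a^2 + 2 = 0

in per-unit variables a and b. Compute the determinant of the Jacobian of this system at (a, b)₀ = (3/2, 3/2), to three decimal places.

J = [[2·a + b^2, 2·a·b - 2·cos(b)], [4·a·b + 8·a, 2·a^2]].
At the point, J = [[5.250, 4.35853], [21.000, 4.500]].
det J = -67.904.

-67.904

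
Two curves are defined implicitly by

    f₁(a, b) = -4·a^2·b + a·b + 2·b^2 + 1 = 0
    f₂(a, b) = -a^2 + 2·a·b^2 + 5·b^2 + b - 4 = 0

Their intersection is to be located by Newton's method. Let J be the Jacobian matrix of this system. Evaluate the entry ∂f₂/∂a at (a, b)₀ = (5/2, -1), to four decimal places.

∂f₂/∂a = -2·a + 2·b^2.
At (5/2, -1) this is -3.0000.

-3.0000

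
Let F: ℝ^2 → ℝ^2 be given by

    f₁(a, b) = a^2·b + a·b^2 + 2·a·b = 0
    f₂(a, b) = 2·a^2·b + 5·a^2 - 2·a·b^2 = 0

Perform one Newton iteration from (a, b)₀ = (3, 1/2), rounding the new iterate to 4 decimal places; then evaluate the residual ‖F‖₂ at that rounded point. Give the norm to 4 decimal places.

13.7930

At (3, 1/2): F = (8.2500, 52.5000).
Jacobian J = [[2·a·b + b^2 + 2·b, a^2 + 2·a·b + 2·a], [4·a·b + 10·a - 2·b^2, 2·a^2 - 4·a·b]].
At the point, J = [[4.2500, 18.0000], [35.5000, 12.0000]] (det J = -588.0000).
Solving J·Δ = −F gives Δ = (-1.4388, -0.1186).
Then the next iterate is (a, b)₁ = (1.5612, 0.3814).
Re-evaluating at (1.5612, 0.3814): F = (2.347588, 13.591731), so ‖F‖₂ = 13.7930.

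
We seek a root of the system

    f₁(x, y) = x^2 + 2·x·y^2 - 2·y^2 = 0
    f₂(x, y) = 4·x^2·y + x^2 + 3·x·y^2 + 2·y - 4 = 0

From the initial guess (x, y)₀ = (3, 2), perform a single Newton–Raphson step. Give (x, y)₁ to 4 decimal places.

(1.9000, 1.4000)

At (3, 2): F = (25.0000, 117.0000).
Jacobian J = [[2·x + 2·y^2, 4·x·y - 4·y], [8·x·y + 2·x + 3·y^2, 4·x^2 + 6·x·y + 2]].
At the point, J = [[14.0000, 16.0000], [66.0000, 74.0000]] (det J = -20.0000).
Solving J·Δ = −F gives Δ = (-1.1000, -0.6000).
Then the next iterate is (x, y)₁ = (1.9000, 1.4000).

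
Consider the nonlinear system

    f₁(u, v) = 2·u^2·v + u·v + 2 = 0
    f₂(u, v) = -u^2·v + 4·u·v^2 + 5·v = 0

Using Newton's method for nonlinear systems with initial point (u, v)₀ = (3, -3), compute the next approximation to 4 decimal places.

(1.8437, -2.2426)

At (3, -3): F = (-61.0000, 120.0000).
Jacobian J = [[4·u·v + v, 2·u^2 + u], [-2·u·v + 4·v^2, -u^2 + 8·u·v + 5]].
At the point, J = [[-39.0000, 21.0000], [54.0000, -76.0000]] (det J = 1830.0000).
Solving J·Δ = −F gives Δ = (-1.1563, 0.7574).
Then the next iterate is (u, v)₁ = (1.8437, -2.2426).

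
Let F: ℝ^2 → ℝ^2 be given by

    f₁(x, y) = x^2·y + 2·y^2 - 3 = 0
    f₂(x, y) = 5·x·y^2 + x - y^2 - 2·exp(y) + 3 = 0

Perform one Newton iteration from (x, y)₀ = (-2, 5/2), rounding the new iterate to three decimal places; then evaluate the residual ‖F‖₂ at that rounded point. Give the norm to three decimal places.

At (-2, 5/2): F = (19.500, -92.11499).
Jacobian J = [[2·x·y, x^2 + 4·y], [5·y^2 + 1, 10·x·y - 2·y - 2·exp(y)]].
At the point, J = [[-10.000, 14.000], [32.250, -79.36499]] (det J = 342.14988).
Solving J·Δ = −F gives Δ = (0.754, -0.854).
Then the next iterate is (x, y)₁ = (-1.246, 1.646).
Re-evaluating at (-1.246, 1.646): F = (4.97407, -28.20674), so ‖F‖₂ = 28.642.

28.642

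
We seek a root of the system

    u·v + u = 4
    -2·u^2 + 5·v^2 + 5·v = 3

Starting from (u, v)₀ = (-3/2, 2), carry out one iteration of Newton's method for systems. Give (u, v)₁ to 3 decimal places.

(0.628, 0.589)

At (-3/2, 2): F = (-8.500, 22.500).
Jacobian J = [[v + 1, u], [-4·u, 10·v + 5]].
At the point, J = [[3.000, -1.500], [6.000, 25.000]] (det J = 84.000).
Solving J·Δ = −F gives Δ = (2.128, -1.411).
Then the next iterate is (u, v)₁ = (0.628, 0.589).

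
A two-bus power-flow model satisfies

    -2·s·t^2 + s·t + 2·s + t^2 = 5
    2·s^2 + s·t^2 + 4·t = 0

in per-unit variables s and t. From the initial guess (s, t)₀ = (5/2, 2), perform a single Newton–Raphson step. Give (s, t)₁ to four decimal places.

At (5/2, 2): F = (-11.0000, 30.5000).
Jacobian J = [[-2·t^2 + t + 2, -4·s·t + s + 2·t], [4·s + t^2, 2·s·t + 4]].
At the point, J = [[-4.0000, -13.5000], [14.0000, 14.0000]] (det J = 133.0000).
Solving J·Δ = −F gives Δ = (-1.9380, -0.2406).
Then the next iterate is (s, t)₁ = (0.5620, 1.7594).

(0.5620, 1.7594)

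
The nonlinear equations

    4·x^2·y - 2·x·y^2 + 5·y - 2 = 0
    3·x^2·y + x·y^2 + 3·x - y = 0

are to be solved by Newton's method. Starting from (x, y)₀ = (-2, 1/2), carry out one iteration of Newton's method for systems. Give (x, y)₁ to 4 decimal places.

At (-2, 1/2): F = (9.5000, -1.0000).
Jacobian J = [[8·x·y - 2·y^2, 4·x^2 - 4·x·y + 5], [6·x·y + y^2 + 3, 3·x^2 + 2·x·y - 1]].
At the point, J = [[-8.5000, 25.0000], [-2.7500, 9.0000]] (det J = -7.7500).
Solving J·Δ = −F gives Δ = (14.2581, 4.4677).
Then the next iterate is (x, y)₁ = (12.2581, 4.9677).

(12.2581, 4.9677)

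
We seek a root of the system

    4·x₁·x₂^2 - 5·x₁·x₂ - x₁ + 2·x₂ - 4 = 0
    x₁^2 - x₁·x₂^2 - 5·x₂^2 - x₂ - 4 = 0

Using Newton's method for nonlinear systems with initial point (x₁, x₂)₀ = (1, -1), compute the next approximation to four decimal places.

(1.6667, -0.3333)

At (1, -1): F = (2.0000, -8.0000).
Jacobian J = [[4·x₂^2 - 5·x₂ - 1, 8·x₁·x₂ - 5·x₁ + 2], [2·x₁ - x₂^2, -2·x₁·x₂ - 10·x₂ - 1]].
At the point, J = [[8.0000, -11.0000], [1.0000, 11.0000]] (det J = 99.0000).
Solving J·Δ = −F gives Δ = (0.6667, 0.6667).
Then the next iterate is (x₁, x₂)₁ = (1.6667, -0.3333).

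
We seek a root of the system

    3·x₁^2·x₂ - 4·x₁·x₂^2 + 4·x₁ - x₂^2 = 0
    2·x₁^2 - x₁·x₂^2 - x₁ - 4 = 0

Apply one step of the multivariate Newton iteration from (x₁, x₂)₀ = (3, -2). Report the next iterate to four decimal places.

At (3, -2): F = (-94.0000, -1.0000).
Jacobian J = [[6·x₁·x₂ - 4·x₂^2 + 4, 3·x₁^2 - 8·x₁·x₂ - 2·x₂], [4·x₁ - x₂^2 - 1, -2·x₁·x₂]].
At the point, J = [[-48.0000, 79.0000], [7.0000, 12.0000]] (det J = -1129.0000).
Solving J·Δ = −F gives Δ = (-0.9291, 0.6253).
Then the next iterate is (x₁, x₂)₁ = (2.0709, -1.3747).

(2.0709, -1.3747)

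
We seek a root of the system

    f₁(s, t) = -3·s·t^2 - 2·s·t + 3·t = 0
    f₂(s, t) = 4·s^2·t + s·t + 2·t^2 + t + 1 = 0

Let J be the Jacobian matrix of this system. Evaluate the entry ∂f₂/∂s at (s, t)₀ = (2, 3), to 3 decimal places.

∂f₂/∂s = 8·s·t + t.
At (2, 3) this is 51.000.

51.000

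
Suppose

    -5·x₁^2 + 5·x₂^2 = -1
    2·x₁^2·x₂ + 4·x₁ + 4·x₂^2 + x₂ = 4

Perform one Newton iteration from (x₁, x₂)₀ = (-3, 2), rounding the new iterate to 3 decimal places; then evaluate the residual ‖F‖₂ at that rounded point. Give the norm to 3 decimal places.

At (-3, 2): F = (-24.000, 38.000).
Jacobian J = [[-10·x₁, 10·x₂], [4·x₁·x₂ + 4, 2·x₁^2 + 8·x₂ + 1]].
At the point, J = [[30.000, 20.000], [-20.000, 35.000]] (det J = 1450.000).
Solving J·Δ = −F gives Δ = (1.103, -0.455).
Then the next iterate is (x₁, x₂)₁ = (-1.897, 1.545).
Re-evaluating at (-1.897, 1.545): F = (-5.05792, 10.62480), so ‖F‖₂ = 11.767.

11.767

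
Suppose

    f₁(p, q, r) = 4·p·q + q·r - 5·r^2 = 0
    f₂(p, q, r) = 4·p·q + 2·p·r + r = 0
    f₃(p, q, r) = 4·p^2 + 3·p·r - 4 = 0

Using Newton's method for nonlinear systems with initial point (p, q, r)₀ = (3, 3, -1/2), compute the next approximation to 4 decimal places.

At (3, 3, -1/2): F = (33.2500, 32.5000, 27.5000).
Jacobian J = [[4·q, 4·p + r, q - 10·r], [4·q + 2·r, 4·p, 2·p + 1], [8·p + 3·r, 0, 3·p]].
At the point, J = [[12.0000, 11.5000, 8.0000], [11.0000, 12.0000, 7.0000], [22.5000, 0.0000, 9.0000]] (det J = -191.2500).
Solving J·Δ = −F gives Δ = (-1.0405, -1.4895, -0.4542).
Then the next iterate is (p, q, r)₁ = (1.9595, 1.5105, -0.9542).

(1.9595, 1.5105, -0.9542)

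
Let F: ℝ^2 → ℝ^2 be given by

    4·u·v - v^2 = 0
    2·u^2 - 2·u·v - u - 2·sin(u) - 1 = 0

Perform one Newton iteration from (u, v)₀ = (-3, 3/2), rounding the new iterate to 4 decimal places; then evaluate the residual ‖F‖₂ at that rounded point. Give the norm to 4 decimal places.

At (-3, 3/2): F = (-20.2500, 29.282240).
Jacobian J = [[4·v, 4·u - 2·v], [4·u - 2·v - 2·cos(u) - 1, -2·u]].
At the point, J = [[6.0000, -15.0000], [-14.020015, 6.0000]] (det J = -174.300225).
Solving J·Δ = −F gives Δ = (1.8229, -0.6208).
Then the next iterate is (u, v)₁ = (-1.1771, 0.8792).
Re-evaluating at (-1.1771, 0.8792): F = (-4.912618, 6.865036), so ‖F‖₂ = 8.4417.

8.4417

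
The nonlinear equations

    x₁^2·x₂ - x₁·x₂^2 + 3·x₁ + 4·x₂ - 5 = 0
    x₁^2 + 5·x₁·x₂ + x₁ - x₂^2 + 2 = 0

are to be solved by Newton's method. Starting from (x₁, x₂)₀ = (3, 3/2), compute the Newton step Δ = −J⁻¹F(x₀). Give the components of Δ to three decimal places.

(-1.085, -1.543)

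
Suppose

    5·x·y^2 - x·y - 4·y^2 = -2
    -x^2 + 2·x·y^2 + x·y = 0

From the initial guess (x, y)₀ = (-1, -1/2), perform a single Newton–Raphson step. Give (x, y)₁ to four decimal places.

At (-1, -1/2): F = (-0.7500, -1.0000).
Jacobian J = [[5·y^2 - y, 10·x·y - x - 8·y], [-2·x + 2·y^2 + y, 4·x·y + x]].
At the point, J = [[1.7500, 10.0000], [2.0000, 1.0000]] (det J = -18.2500).
Solving J·Δ = −F gives Δ = (0.5068, -0.0137).
Then the next iterate is (x, y)₁ = (-0.4932, -0.5137).

(-0.4932, -0.5137)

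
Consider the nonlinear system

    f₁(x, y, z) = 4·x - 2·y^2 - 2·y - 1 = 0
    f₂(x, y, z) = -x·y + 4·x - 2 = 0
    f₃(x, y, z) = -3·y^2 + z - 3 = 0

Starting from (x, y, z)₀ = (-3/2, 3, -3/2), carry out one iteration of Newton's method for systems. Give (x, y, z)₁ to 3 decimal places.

(3.275, 2.150, 14.700)

At (-3/2, 3, -3/2): F = (-31.000, -3.500, -31.500).
Jacobian J = [[4, -4·y - 2, 0], [-y + 4, -x, 0], [0, -6·y, 1]].
At the point, J = [[4.000, -14.000, 0.000], [1.000, 1.500, 0.000], [0.000, -18.000, 1.000]] (det J = 20.000).
Solving J·Δ = −F gives Δ = (4.775, -0.850, 16.200).
Then the next iterate is (x, y, z)₁ = (3.275, 2.150, 14.700).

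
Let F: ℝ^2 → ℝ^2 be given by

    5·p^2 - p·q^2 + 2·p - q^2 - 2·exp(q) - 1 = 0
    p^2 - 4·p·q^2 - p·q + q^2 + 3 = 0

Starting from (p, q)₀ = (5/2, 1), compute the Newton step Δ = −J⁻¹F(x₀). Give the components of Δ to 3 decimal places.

(-1.065, -0.110)

At (5/2, 1): F = (26.31344, -2.250).
Jacobian J = [[10·p - q^2 + 2, -2·p·q - 2·q - 2·exp(q)], [2·p - 4·q^2 - q, -8·p·q - p + 2·q]].
At the point, J = [[26.000, -12.43656], [0.000, -20.500]] (det J = -533.000).
Solving J·Δ = −F gives Δ = (-1.065, -0.110).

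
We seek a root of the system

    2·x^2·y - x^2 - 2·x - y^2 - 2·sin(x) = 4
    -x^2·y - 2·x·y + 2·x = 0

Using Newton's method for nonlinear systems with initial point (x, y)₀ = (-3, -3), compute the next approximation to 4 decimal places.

(-4.2025, 2.0082)

At (-3, -3): F = (-69.717760, 3.0000).
Jacobian J = [[4·x·y - 2·x - 2·cos(x) - 2, 2·x^2 - 2·y], [-2·x·y - 2·y + 2, -x^2 - 2·x]].
At the point, J = [[41.979985, 24.0000], [-10.0000, -3.0000]] (det J = 114.060045).
Solving J·Δ = −F gives Δ = (-1.2025, 5.0082).
Then the next iterate is (x, y)₁ = (-4.2025, 2.0082).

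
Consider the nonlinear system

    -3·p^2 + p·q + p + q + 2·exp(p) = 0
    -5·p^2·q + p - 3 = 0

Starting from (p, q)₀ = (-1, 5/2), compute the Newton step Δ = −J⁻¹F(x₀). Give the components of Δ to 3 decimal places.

(0.319, -1.642)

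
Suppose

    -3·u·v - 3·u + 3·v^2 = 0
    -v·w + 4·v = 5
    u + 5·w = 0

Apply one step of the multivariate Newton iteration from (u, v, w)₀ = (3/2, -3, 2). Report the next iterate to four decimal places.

(-219.0000, -60.2000, 43.8000)

At (3/2, -3, 2): F = (36.0000, -11.0000, 11.5000).
Jacobian J = [[-3·v - 3, -3·u + 6·v, 0], [0, -w + 4, -v], [1, 0, 5]].
At the point, J = [[6.0000, -22.5000, 0.0000], [0.0000, 2.0000, 3.0000], [1.0000, 0.0000, 5.0000]] (det J = -7.5000).
Solving J·Δ = −F gives Δ = (-220.5000, -57.2000, 41.8000).
Then the next iterate is (u, v, w)₁ = (-219.0000, -60.2000, 43.8000).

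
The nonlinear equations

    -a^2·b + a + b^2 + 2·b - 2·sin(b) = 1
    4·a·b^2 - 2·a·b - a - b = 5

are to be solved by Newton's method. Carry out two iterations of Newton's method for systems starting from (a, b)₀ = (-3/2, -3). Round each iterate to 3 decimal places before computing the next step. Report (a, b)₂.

(-2.555, 0.228)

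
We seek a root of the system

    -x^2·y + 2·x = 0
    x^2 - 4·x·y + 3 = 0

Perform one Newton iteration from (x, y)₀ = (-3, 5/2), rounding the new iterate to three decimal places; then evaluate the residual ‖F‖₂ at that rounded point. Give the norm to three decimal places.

At (-3, 5/2): F = (-28.500, 42.000).
Jacobian J = [[-2·x·y + 2, -x^2], [2·x - 4·y, -4·x]].
At the point, J = [[17.000, -9.000], [-16.000, 12.000]] (det J = 60.000).
Solving J·Δ = −F gives Δ = (-0.600, -4.300).
Then the next iterate is (x, y)₁ = (-3.600, -1.800).
Re-evaluating at (-3.600, -1.800): F = (16.128, -9.960), so ‖F‖₂ = 18.956.

18.956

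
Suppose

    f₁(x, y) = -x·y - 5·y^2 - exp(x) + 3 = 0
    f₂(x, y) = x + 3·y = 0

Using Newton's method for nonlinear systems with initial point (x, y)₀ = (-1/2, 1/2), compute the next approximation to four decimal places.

(-7.8537, 2.6179)

At (-1/2, 1/2): F = (1.393469, 1.0000).
Jacobian J = [[-y - exp(x), -x - 10·y], [1, 3]].
At the point, J = [[-1.106531, -4.5000], [1.0000, 3.0000]] (det J = 1.180408).
Solving J·Δ = −F gives Δ = (-7.3537, 2.1179).
Then the next iterate is (x, y)₁ = (-7.8537, 2.6179).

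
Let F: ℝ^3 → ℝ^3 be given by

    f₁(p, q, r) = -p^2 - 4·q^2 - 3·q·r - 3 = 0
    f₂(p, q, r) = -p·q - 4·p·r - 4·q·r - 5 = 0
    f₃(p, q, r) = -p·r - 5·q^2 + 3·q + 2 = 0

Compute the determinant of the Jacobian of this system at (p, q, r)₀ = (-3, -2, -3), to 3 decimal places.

J = [[-2·p, -8·q - 3·r, -3·q], [-q - 4·r, -p - 4·r, -4·p - 4·q], [-r, -10·q + 3, -p]].
At the point, J = [[6.000, 25.000, 6.000], [14.000, 15.000, 20.000], [3.000, 23.000, 3.000]].
det J = -378.000.

-378.000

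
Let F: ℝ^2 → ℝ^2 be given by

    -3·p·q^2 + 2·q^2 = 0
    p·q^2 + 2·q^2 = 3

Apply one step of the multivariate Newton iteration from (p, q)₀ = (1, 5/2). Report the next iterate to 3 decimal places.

(0.940, 1.475)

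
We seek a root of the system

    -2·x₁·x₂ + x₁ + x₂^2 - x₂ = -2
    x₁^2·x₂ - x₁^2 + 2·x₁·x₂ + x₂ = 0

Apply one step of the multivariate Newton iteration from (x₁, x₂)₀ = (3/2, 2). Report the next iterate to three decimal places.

(1.333, 0.547)

At (3/2, 2): F = (-0.500, 10.250).
Jacobian J = [[-2·x₂ + 1, -2·x₁ + 2·x₂ - 1], [2·x₁·x₂ - 2·x₁ + 2·x₂, x₁^2 + 2·x₁ + 1]].
At the point, J = [[-3.000, 0.000], [7.000, 6.250]] (det J = -18.750).
Solving J·Δ = −F gives Δ = (-0.167, -1.453).
Then the next iterate is (x₁, x₂)₁ = (1.333, 0.547).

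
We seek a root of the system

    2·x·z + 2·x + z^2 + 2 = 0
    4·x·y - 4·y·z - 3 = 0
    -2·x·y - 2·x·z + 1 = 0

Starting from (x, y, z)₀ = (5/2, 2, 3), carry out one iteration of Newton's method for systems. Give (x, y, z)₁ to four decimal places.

(1.3078, 1.5356, 1.0489)

At (5/2, 2, 3): F = (31.0000, -7.0000, -24.0000).
Jacobian J = [[2·z + 2, 0, 2·x + 2·z], [4·y, 4·x - 4·z, -4·y], [-2·y - 2·z, -2·x, -2·x]].
At the point, J = [[8.0000, 0.0000, 11.0000], [8.0000, -2.0000, -8.0000], [-10.0000, -5.0000, -5.0000]] (det J = -900.0000).
Solving J·Δ = −F gives Δ = (-1.1922, -0.4644, -1.9511).
Then the next iterate is (x, y, z)₁ = (1.3078, 1.5356, 1.0489).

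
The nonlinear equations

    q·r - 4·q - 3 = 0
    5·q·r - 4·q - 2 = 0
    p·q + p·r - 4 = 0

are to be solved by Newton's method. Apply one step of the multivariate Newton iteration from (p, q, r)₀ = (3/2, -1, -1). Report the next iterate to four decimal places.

(-1.0625, -0.8125, 0.0625)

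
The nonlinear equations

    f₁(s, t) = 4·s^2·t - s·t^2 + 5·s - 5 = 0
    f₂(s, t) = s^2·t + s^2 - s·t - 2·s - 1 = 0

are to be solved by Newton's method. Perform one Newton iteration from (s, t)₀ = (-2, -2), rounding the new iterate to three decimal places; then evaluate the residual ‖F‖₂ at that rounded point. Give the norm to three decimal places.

At (-2, -2): F = (-39.000, -5.000).
Jacobian J = [[8·s·t - t^2 + 5, 4·s^2 - 2·s·t], [2·s·t + 2·s - t - 2, s^2 - s]].
At the point, J = [[33.000, 8.000], [4.000, 6.000]] (det J = 166.000).
Solving J·Δ = −F gives Δ = (1.169, 0.054).
Then the next iterate is (s, t)₁ = (-0.831, -1.946).
Re-evaluating at (-0.831, -1.946): F = (-11.38340, -1.60840), so ‖F‖₂ = 11.496.

11.496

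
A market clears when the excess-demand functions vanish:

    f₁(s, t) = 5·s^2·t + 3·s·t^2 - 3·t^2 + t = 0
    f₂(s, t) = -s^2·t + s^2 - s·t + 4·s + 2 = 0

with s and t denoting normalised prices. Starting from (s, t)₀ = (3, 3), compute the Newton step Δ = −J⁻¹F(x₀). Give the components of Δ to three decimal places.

(-2.466, 1.177)

At (3, 3): F = (192.000, -13.000).
Jacobian J = [[10·s·t + 3·t^2, 5·s^2 + 6·s·t - 6·t + 1], [-2·s·t + 2·s - t + 4, -s^2 - s]].
At the point, J = [[117.000, 82.000], [-11.000, -12.000]] (det J = -502.000).
Solving J·Δ = −F gives Δ = (-2.466, 1.177).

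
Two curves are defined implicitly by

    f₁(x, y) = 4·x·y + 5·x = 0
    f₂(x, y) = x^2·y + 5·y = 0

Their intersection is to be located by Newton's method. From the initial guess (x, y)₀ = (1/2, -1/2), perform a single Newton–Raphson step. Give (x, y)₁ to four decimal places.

At (1/2, -1/2): F = (1.5000, -2.6250).
Jacobian J = [[4·y + 5, 4·x], [2·x·y, x^2 + 5]].
At the point, J = [[3.0000, 2.0000], [-0.5000, 5.2500]] (det J = 16.7500).
Solving J·Δ = −F gives Δ = (-0.7836, 0.4254).
Then the next iterate is (x, y)₁ = (-0.2836, -0.0746).

(-0.2836, -0.0746)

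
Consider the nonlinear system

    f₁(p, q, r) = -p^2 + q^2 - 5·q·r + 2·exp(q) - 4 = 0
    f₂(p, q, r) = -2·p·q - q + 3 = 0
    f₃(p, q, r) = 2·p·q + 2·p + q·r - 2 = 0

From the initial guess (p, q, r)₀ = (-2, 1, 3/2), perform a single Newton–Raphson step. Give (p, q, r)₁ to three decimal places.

(-0.308, 0.128, 1.052)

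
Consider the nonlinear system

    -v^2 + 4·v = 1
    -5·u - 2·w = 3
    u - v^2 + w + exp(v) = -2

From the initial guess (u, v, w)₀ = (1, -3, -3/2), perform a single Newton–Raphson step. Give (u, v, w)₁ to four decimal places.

(3.2395, -0.8000, -9.5989)

At (1, -3, -3/2): F = (-22.0000, -5.0000, -7.450213).
Jacobian J = [[0, -2·v + 4, 0], [-5, 0, -2], [1, -2·v + exp(v), 1]].
At the point, J = [[0.0000, 10.0000, 0.0000], [-5.0000, 0.0000, -2.0000], [1.0000, 6.049787, 1.0000]] (det J = 30.0000).
Solving J·Δ = −F gives Δ = (2.2395, 2.2000, -8.0989).
Then the next iterate is (u, v, w)₁ = (3.2395, -0.8000, -9.5989).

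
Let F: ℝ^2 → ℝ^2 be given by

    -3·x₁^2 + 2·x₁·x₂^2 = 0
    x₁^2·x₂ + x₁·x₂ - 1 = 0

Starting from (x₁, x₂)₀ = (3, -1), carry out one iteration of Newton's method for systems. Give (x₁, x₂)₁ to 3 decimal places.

(1.522, -0.779)

At (3, -1): F = (-21.000, -13.000).
Jacobian J = [[-6·x₁ + 2·x₂^2, 4·x₁·x₂], [2·x₁·x₂ + x₂, x₁^2 + x₁]].
At the point, J = [[-16.000, -12.000], [-7.000, 12.000]] (det J = -276.000).
Solving J·Δ = −F gives Δ = (-1.478, 0.221).
Then the next iterate is (x₁, x₂)₁ = (1.522, -0.779).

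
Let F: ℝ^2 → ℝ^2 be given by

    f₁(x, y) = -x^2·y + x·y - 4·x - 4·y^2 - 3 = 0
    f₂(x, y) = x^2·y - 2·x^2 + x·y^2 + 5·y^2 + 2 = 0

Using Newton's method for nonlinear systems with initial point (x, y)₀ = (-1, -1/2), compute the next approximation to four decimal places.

(-0.3333, 0.8333)

At (-1, -1/2): F = (1.0000, 0.5000).
Jacobian J = [[-2·x·y + y - 4, -x^2 + x - 8·y], [2·x·y - 4·x + y^2, x^2 + 2·x·y + 10·y]].
At the point, J = [[-5.5000, 2.0000], [5.2500, -3.0000]] (det J = 6.0000).
Solving J·Δ = −F gives Δ = (0.6667, 1.3333).
Then the next iterate is (x, y)₁ = (-0.3333, 0.8333).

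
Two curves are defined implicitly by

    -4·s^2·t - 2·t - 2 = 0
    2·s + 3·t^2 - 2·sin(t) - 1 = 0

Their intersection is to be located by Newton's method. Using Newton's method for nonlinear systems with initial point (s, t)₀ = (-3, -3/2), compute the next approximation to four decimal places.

At (-3, -3/2): F = (55.0000, 1.744990).
Jacobian J = [[-8·s·t, -4·s^2 - 2], [2, 6·t - 2·cos(t)]].
At the point, J = [[-36.0000, -38.0000], [2.0000, -9.141474]] (det J = 405.093079).
Solving J·Δ = −F gives Δ = (1.0775, 0.4266).
Then the next iterate is (s, t)₁ = (-1.9225, -1.0734).

(-1.9225, -1.0734)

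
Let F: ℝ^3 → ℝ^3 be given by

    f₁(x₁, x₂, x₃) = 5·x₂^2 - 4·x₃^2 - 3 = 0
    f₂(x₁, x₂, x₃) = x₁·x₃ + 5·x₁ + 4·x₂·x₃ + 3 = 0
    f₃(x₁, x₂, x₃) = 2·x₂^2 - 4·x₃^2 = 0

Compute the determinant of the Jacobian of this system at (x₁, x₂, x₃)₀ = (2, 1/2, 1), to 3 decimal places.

144.000

J = [[0, 10·x₂, -8·x₃], [x₃ + 5, 4·x₃, x₁ + 4·x₂], [0, 4·x₂, -8·x₃]].
At the point, J = [[0.000, 5.000, -8.000], [6.000, 4.000, 4.000], [0.000, 2.000, -8.000]].
det J = 144.000.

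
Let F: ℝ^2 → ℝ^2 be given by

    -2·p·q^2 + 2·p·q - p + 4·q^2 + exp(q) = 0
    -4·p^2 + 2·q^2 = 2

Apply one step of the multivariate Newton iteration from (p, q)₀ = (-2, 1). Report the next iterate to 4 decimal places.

(-0.8711, 0.4844)

At (-2, 1): F = (8.718282, -16.0000).
Jacobian J = [[-2·q^2 + 2·q - 1, -4·p·q + 2·p + 8·q + exp(q)], [-8·p, 4·q]].
At the point, J = [[-1.0000, 14.718282], [16.0000, 4.0000]] (det J = -239.492509).
Solving J·Δ = −F gives Δ = (1.1289, -0.5156).
Then the next iterate is (p, q)₁ = (-0.8711, 0.4844).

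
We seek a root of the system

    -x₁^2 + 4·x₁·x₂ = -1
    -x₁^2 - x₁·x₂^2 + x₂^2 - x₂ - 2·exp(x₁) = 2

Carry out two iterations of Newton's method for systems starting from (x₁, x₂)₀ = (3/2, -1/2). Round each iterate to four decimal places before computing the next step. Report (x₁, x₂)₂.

At (3/2, -1/2): F = (-4.2500, -12.838378).
Jacobian J = [[-2·x₁ + 4·x₂, 4·x₁], [-2·x₁ - x₂^2 - 2·exp(x₁), -2·x₁·x₂ + 2·x₂ - 1]].
At the point, J = [[-5.0000, 6.0000], [-12.213378, -0.5000]] (det J = 75.780269).
Solving J·Δ = −F gives Δ = (-1.0445, -0.1621).
Then the next iterate is (x₁, x₂)₁ = (0.4555, -0.6621).
Round to (0.4555, -0.6621) and repeat: F = (-0.413826, -4.460608), J = [[-3.5594, 1.8220], [-4.503300, -1.721027]].
Δ = (-0.6168, -0.9779), so (x₁, x₂)₂ = (-0.1613, -1.6400).

(-0.1613, -1.6400)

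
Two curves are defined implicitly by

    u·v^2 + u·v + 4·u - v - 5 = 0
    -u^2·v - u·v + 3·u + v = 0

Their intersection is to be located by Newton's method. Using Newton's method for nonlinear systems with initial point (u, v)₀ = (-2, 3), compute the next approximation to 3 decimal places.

(-1.421, 0.951)

At (-2, 3): F = (-40.000, -9.000).
Jacobian J = [[v^2 + v + 4, 2·u·v + u - 1], [-2·u·v - v + 3, -u^2 - u + 1]].
At the point, J = [[16.000, -15.000], [12.000, -1.000]] (det J = 164.000).
Solving J·Δ = −F gives Δ = (0.579, -2.049).
Then the next iterate is (u, v)₁ = (-1.421, 0.951).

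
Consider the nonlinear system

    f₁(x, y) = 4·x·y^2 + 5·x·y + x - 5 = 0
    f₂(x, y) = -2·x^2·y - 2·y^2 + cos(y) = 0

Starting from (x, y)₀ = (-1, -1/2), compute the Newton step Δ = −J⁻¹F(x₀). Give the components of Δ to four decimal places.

At (-1, -1/2): F = (-4.5000, 1.377583).
Jacobian J = [[4·y^2 + 5·y + 1, 8·x·y + 5·x], [-4·x·y, -2·x^2 - 4·y - sin(y)]].
At the point, J = [[-0.5000, -1.0000], [-2.0000, 0.479426]] (det J = -2.239713).
Solving J·Δ = −F gives Δ = (-0.3482, -4.3259).

(-0.3482, -4.3259)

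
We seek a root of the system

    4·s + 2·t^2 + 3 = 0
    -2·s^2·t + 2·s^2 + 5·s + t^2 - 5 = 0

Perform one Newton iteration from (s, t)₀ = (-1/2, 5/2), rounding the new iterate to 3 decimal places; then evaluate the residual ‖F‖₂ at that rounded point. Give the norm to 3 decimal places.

7.000

At (-1/2, 5/2): F = (13.500, -2.000).
Jacobian J = [[4, 4·t], [-4·s·t + 4·s + 5, -2·s^2 + 2·t]].
At the point, J = [[4.000, 10.000], [8.000, 4.500]] (det J = -62.000).
Solving J·Δ = −F gives Δ = (1.302, -1.871).
Then the next iterate is (s, t)₁ = (0.802, 0.629).
Re-evaluating at (0.802, 0.629): F = (6.99928, -0.11710), so ‖F‖₂ = 7.000.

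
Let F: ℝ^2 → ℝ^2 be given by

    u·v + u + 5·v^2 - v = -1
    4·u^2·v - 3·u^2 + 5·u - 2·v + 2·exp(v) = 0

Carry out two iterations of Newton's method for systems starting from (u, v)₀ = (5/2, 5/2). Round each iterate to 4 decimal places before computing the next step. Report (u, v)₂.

(2.2484, 0.2136)

At (5/2, 5/2): F = (38.5000, 75.614988).
Jacobian J = [[v + 1, u + 10·v - 1], [8·u·v - 6·u + 5, 4·u^2 + 2·exp(v) - 2]].
At the point, J = [[3.5000, 26.5000], [40.0000, 47.364988]] (det J = -894.222542).
Solving J·Δ = −F gives Δ = (-0.2016, -1.4262).
Then the next iterate is (u, v)₁ = (2.2984, 1.0738).
Round to (2.2984, 1.0738) and repeat: F = (10.457854, 22.039437), J = [[2.0738, 12.0364], [10.953775, 24.983528]].
Δ = (-0.0500, -0.8602), so (u, v)₂ = (2.2484, 0.2136).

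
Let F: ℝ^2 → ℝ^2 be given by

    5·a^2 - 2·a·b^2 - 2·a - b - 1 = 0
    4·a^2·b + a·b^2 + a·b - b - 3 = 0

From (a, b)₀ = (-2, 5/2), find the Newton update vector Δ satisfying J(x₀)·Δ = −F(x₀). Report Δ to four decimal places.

(0.3804, -1.7040)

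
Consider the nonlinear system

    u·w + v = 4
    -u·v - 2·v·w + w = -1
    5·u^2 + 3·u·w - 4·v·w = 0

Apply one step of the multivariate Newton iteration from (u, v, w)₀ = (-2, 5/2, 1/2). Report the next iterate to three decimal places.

(2.640, -4.740, -3.210)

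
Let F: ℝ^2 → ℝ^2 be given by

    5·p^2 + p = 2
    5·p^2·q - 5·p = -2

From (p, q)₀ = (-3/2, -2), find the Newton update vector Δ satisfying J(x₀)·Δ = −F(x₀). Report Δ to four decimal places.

(0.5536, -0.0746)

At (-3/2, -2): F = (7.7500, -13.0000).
Jacobian J = [[10·p + 1, 0], [10·p·q - 5, 5·p^2]].
At the point, J = [[-14.0000, 0.0000], [25.0000, 11.2500]] (det J = -157.5000).
Solving J·Δ = −F gives Δ = (0.5536, -0.0746).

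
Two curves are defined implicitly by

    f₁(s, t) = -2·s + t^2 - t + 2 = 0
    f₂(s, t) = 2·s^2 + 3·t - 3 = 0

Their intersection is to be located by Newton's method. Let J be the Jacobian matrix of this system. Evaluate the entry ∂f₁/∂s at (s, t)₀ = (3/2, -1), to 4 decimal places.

∂f₁/∂s = -2.
At (3/2, -1) this is -2.0000.

-2.0000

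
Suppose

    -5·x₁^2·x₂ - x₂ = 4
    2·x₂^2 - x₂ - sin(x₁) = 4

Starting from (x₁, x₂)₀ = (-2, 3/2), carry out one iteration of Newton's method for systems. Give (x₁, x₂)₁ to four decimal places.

At (-2, 3/2): F = (-35.5000, -0.090703).
Jacobian J = [[-10·x₁·x₂, -5·x₁^2 - 1], [-cos(x₁), 4·x₂ - 1]].
At the point, J = [[30.0000, -21.0000], [0.416147, 5.0000]] (det J = 158.739084).
Solving J·Δ = −F gives Δ = (1.1302, -0.0759).
Then the next iterate is (x₁, x₂)₁ = (-0.8698, 1.4241).

(-0.8698, 1.4241)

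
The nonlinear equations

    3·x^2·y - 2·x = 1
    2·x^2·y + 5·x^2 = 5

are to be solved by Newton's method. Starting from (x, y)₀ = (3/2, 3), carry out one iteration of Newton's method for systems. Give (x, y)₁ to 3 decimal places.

At (3/2, 3): F = (16.250, 19.750).
Jacobian J = [[6·x·y - 2, 3·x^2], [4·x·y + 10·x, 2·x^2]].
At the point, J = [[25.000, 6.750], [33.000, 4.500]] (det J = -110.250).
Solving J·Δ = −F gives Δ = (-0.546, -0.385).
Then the next iterate is (x, y)₁ = (0.954, 2.615).

(0.954, 2.615)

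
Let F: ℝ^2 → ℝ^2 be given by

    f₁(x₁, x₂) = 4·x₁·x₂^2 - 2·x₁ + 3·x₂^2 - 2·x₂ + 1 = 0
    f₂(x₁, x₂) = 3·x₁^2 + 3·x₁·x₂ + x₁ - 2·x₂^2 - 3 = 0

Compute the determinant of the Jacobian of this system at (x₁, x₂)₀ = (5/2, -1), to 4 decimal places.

387.0000

J = [[4·x₂^2 - 2, 8·x₁·x₂ + 6·x₂ - 2], [6·x₁ + 3·x₂ + 1, 3·x₁ - 4·x₂]].
At the point, J = [[2.0000, -28.0000], [13.0000, 11.5000]].
det J = 387.0000.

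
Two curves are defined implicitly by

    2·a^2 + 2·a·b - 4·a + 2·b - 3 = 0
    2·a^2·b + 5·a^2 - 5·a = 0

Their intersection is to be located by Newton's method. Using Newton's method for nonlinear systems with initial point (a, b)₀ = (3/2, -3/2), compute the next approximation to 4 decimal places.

At (3/2, -3/2): F = (-12.0000, -3.0000).
Jacobian J = [[4·a + 2·b - 4, 2·a + 2], [4·a·b + 10·a - 5, 2·a^2]].
At the point, J = [[-1.0000, 5.0000], [1.0000, 4.5000]] (det J = -9.5000).
Solving J·Δ = −F gives Δ = (-4.1053, 1.5789).
Then the next iterate is (a, b)₁ = (-2.6053, 0.0789).

(-2.6053, 0.0789)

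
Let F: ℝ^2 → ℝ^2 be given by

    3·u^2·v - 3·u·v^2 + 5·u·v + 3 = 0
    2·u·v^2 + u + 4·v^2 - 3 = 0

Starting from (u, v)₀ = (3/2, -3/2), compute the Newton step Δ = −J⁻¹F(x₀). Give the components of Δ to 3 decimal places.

At (3/2, -3/2): F = (-28.500, 14.250).
Jacobian J = [[6·u·v - 3·v^2 + 5·v, 3·u^2 - 6·u·v + 5·u], [2·v^2 + 1, 4·u·v + 8·v]].
At the point, J = [[-27.750, 27.750], [5.500, -21.000]] (det J = 430.125).
Solving J·Δ = −F gives Δ = (-0.472, 0.555).

(-0.472, 0.555)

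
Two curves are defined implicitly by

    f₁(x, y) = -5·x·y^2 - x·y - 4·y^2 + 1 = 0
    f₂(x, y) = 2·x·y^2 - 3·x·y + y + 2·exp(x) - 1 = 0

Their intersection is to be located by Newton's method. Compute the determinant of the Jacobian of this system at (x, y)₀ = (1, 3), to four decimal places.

J = [[-5·y^2 - y, -10·x·y - x - 8·y], [2·y^2 - 3·y + 2·exp(x), 4·x·y - 3·x + 1]].
At the point, J = [[-48.0000, -55.0000], [14.436564, 10.0000]].
det J = 314.0110.

314.0110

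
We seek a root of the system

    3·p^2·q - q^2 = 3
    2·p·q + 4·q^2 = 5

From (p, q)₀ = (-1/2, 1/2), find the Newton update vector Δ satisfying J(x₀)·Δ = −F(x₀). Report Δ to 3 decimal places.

At (-1/2, 1/2): F = (-2.875, -4.500).
Jacobian J = [[6·p·q, 3·p^2 - 2·q], [2·q, 2·p + 8·q]].
At the point, J = [[-1.500, -0.250], [1.000, 3.000]] (det J = -4.250).
Solving J·Δ = −F gives Δ = (-2.294, 2.265).

(-2.294, 2.265)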